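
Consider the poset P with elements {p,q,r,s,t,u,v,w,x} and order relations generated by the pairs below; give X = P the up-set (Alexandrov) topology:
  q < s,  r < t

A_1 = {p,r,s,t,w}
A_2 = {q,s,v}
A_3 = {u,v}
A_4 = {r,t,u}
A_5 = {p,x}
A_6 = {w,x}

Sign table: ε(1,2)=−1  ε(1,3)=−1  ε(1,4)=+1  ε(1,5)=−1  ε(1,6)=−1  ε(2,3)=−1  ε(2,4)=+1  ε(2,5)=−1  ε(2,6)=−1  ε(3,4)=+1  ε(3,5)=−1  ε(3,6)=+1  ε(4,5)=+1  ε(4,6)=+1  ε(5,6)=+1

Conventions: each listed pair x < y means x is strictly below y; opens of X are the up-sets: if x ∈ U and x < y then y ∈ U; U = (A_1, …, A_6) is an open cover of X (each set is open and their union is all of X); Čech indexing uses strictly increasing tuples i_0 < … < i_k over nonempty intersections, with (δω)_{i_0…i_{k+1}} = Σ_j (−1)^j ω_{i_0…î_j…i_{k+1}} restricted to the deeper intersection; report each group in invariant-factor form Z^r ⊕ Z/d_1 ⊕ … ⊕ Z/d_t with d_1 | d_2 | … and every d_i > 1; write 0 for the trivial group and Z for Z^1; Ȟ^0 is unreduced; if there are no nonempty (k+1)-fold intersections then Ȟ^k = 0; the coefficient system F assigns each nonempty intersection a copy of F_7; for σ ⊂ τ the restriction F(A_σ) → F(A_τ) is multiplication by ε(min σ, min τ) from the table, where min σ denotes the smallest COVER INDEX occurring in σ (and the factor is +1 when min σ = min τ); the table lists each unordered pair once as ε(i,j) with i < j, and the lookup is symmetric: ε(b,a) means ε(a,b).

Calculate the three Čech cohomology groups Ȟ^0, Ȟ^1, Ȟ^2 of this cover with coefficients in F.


cover nerve:
  A12={s} A14={r,t} A15={p} A16={w} A23={v} A34={u} A56={x}
C dims 6,7; δ0: rk_F7 5
Ȟ^0: (6−5)−0=1 ⇒ Z/7
Ȟ^1: (7−0)−5=2 ⇒ Z/7 ⊕ Z/7
Ȟ^2: (0−0)−0=0 ⇒ 0

Ȟ^0 ≅ Z/7,  Ȟ^1 ≅ Z/7 ⊕ Z/7,  Ȟ^2 ≅ 0


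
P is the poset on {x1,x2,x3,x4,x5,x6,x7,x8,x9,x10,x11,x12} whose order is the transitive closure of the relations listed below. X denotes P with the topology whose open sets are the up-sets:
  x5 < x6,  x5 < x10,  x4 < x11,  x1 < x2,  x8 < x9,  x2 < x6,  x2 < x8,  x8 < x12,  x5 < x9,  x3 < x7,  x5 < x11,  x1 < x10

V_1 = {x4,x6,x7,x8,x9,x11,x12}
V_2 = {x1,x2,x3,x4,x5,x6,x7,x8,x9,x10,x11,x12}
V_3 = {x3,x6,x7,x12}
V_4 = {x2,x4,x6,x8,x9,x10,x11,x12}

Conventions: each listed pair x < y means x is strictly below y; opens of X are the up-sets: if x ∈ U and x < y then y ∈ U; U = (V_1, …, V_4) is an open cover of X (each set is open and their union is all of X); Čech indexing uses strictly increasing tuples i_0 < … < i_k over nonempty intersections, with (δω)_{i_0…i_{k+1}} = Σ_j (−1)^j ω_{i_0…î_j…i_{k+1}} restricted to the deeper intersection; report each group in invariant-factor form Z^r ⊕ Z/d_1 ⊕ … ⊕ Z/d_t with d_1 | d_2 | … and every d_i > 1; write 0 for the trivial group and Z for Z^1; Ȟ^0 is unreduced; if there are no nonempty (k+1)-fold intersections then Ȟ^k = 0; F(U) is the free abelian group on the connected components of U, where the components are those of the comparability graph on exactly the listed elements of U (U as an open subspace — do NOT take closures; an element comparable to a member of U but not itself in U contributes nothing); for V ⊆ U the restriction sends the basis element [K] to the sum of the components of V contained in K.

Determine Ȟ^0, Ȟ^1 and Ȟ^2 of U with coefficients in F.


nonempty overlaps:
  V12={x4,x6,x7,x8,x9,x11,x12} V13={x6,x7,x12} V14={x4,x6,x8,x9,x11,x12} V23={x3,x6,x7,x12} V24={x2,x4,x6,x8,x9,x10,x11,x12} V34={x6,x12}
  V123={x6,x7,x12} V124={x4,x6,x8,x9,x11,x12} V134={x6,x12} V234={x6,x12}
  V1234={x6,x12}
components per intersection:
  V1: {x4,x11} {x6} {x7} {x8,x9,x12}
  V2: {x1,x2,x4,x5,x6,x8,x9,x10,x11,x12} {x3,x7}
  V3: {x3,x7} {x6} {x12}
  V4: {x2,x6,x8,x9,x12} {x4,x11} {x10}
  V12: {x4,x11} {x6} {x7} {x8,x9,x12}
  V13: {x6} {x7} {x12}
  V14: {x4,x11} {x6} {x8,x9,x12}
  V23: {x3,x7} {x6} {x12}
  V24: {x2,x6,x8,x9,x12} {x4,x11} {x10}
  V34: {x6} {x12}
  V123: {x6} {x7} {x12}
  V124: {x4,x11} {x6} {x8,x9,x12}
  V134: {x6} {x12}
  V234: {x6} {x12}
  V1234: {x6} {x12}
C dims 12,18,10,2; δ0: rk 10, SNF 1^10; δ1: rk 8, SNF 1^8; δ2: rk 2, SNF 1^2
degree 0: 12−10−0 = 2 → Ȟ^0 ≅ Z^2
degree 1: 18−8−10 = 0 → Ȟ^1 ≅ 0
degree 2: 10−2−8 = 0 → Ȟ^2 ≅ 0

Ȟ^0 = Z^2; Ȟ^1 = 0; Ȟ^2 = 0


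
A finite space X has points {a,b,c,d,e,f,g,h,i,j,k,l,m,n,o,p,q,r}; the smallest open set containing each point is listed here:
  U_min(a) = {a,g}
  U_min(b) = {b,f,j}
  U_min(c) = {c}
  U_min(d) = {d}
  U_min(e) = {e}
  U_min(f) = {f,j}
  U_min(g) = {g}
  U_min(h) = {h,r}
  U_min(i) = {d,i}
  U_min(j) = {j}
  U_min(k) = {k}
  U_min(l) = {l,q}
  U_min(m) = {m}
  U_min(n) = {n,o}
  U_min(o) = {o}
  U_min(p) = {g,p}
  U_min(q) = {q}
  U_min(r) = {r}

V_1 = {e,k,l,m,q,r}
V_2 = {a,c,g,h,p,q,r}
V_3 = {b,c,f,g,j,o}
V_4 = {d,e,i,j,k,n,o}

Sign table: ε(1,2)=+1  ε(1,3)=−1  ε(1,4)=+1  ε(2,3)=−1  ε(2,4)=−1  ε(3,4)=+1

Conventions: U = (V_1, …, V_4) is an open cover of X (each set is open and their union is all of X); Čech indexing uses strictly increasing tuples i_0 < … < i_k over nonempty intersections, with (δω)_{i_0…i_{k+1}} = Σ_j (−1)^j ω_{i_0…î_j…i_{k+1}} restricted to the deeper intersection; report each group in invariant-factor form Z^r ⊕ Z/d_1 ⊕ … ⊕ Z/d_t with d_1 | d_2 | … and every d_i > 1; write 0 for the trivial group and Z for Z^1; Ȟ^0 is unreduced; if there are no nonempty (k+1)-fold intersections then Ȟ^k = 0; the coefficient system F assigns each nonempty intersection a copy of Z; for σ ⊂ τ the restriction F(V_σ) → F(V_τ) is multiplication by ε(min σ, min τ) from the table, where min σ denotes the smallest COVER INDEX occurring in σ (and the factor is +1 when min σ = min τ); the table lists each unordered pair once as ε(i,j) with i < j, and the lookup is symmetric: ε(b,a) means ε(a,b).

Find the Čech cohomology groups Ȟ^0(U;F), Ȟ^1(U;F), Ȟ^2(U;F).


Ȟ^0(U;F) ≅ 0, Ȟ^1(U;F) ≅ Z/2, Ȟ^2(U;F) ≅ 0

nerve simplices:
  V12={q,r} V14={e,k} V23={c,g} V34={j,o}
C dims 4,4; δ0: rk 4, SNF 1^3·2
degree 0: 4−4−0 = 0 → Ȟ^0 ≅ 0
degree 1: 4−0−4 = 0 plus torsion [2] → Ȟ^1 ≅ Z/2
degree 2: 0−0−0 = 0 → Ȟ^2 ≅ 0


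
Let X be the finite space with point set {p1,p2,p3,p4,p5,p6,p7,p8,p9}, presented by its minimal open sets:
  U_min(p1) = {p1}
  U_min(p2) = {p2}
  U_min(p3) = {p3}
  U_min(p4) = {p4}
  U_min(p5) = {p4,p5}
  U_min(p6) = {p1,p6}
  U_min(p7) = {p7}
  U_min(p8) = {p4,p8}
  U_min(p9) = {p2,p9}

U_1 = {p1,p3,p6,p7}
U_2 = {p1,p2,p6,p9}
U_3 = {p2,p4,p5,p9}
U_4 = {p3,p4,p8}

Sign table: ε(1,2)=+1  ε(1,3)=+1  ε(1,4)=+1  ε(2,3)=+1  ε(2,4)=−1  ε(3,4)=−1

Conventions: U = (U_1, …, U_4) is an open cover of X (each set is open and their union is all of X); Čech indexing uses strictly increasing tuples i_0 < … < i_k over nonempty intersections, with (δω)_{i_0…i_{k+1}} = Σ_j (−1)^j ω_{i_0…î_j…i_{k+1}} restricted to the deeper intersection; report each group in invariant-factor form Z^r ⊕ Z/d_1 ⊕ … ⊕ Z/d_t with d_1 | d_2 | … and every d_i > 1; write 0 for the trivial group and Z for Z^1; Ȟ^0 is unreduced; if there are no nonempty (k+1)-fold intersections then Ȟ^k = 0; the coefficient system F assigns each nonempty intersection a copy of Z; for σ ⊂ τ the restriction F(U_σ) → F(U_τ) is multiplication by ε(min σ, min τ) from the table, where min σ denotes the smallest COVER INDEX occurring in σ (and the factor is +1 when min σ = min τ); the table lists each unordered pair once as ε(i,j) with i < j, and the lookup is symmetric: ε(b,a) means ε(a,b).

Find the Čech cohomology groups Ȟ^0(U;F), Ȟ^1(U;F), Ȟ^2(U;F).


Ȟ^0 ≅ 0, Ȟ^1 ≅ Z/2, Ȟ^2 ≅ 0

cover nerve:
  U12={p1,p6} U14={p3} U23={p2,p9} U34={p4}
C dims 4,4; δ0: rk 4, SNF 1^3·2
Ȟ^0: (4−4)−0=0 ⇒ 0
Ȟ^1: (4−0)−4=0 plus torsion [2] ⇒ Z/2
Ȟ^2: (0−0)−0=0 ⇒ 0


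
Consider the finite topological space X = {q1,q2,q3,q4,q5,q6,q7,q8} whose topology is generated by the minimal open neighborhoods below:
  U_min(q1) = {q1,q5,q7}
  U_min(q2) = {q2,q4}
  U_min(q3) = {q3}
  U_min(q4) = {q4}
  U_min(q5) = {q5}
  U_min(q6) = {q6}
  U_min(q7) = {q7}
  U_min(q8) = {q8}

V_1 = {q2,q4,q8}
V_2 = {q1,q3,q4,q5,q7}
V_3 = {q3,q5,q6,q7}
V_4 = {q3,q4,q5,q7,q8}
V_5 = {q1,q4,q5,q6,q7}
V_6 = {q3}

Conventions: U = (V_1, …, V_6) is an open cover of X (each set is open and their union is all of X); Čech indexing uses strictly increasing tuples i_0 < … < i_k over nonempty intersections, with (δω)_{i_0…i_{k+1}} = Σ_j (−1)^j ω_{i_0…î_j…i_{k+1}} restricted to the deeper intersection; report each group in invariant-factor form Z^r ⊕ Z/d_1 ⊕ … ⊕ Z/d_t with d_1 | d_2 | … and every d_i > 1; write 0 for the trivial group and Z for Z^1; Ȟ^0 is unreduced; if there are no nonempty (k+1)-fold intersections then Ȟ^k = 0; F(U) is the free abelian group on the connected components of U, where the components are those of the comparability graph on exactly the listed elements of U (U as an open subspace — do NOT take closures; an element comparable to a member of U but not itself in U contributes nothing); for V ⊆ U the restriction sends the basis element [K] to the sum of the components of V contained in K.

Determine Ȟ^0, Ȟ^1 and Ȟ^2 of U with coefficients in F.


Ȟ^0(U;F) ≅ Z^5; Ȟ^1(U;F) ≅ 0; Ȟ^2(U;F) ≅ 0

nonempty intersections:
  V12={q4} V14={q4,q8} V15={q4} V23={q3,q5,q7} V24={q3,q4,q5,q7} V25={q1,q4,q5,q7} V26={q3} V34={q3,q5,q7} V35={q5,q6,q7} V36={q3} V45={q4,q5,q7} V46={q3}
  V124={q4} V125={q4} V145={q4} V234={q3,q5,q7} V235={q5,q7} V236={q3} V245={q4,q5,q7} V246={q3} V345={q5,q7} V346={q3}
  V1245={q4} V2345={q5,q7} V2346={q3}
components per intersection:
  V1: {q2,q4} {q8}
  V2: {q1,q5,q7} {q3} {q4}
  V3: {q3} {q5} {q6} {q7}
  V4: {q3} {q4} {q5} {q7} {q8}
  V5: {q1,q5,q7} {q4} {q6}
  V6: {q3}
  V12: {q4}
  V14: {q4} {q8}
  V15: {q4}
  V23: {q3} {q5} {q7}
  V24: {q3} {q4} {q5} {q7}
  V25: {q1,q5,q7} {q4}
  V26: {q3}
  V34: {q3} {q5} {q7}
  V35: {q5} {q6} {q7}
  V36: {q3}
  V45: {q4} {q5} {q7}
  V46: {q3}
  V124: {q4}
  V125: {q4}
  V145: {q4}
  V234: {q3} {q5} {q7}
  V235: {q5} {q7}
  V236: {q3}
  V245: {q4} {q5} {q7}
  V246: {q3}
  V345: {q5} {q7}
  V346: {q3}
  V1245: {q4}
  V2345: {q5} {q7}
  V2346: {q3}
C dims 18,25,16,4; δ0: rk 13, SNF 1^13; δ1: rk 12, SNF 1^12; δ2: rk 4, SNF 1^4
Ȟ^0: (18−13)−0=5 ⇒ Z^5
Ȟ^1: (25−12)−13=0 ⇒ 0
Ȟ^2: (16−4)−12=0 ⇒ 0


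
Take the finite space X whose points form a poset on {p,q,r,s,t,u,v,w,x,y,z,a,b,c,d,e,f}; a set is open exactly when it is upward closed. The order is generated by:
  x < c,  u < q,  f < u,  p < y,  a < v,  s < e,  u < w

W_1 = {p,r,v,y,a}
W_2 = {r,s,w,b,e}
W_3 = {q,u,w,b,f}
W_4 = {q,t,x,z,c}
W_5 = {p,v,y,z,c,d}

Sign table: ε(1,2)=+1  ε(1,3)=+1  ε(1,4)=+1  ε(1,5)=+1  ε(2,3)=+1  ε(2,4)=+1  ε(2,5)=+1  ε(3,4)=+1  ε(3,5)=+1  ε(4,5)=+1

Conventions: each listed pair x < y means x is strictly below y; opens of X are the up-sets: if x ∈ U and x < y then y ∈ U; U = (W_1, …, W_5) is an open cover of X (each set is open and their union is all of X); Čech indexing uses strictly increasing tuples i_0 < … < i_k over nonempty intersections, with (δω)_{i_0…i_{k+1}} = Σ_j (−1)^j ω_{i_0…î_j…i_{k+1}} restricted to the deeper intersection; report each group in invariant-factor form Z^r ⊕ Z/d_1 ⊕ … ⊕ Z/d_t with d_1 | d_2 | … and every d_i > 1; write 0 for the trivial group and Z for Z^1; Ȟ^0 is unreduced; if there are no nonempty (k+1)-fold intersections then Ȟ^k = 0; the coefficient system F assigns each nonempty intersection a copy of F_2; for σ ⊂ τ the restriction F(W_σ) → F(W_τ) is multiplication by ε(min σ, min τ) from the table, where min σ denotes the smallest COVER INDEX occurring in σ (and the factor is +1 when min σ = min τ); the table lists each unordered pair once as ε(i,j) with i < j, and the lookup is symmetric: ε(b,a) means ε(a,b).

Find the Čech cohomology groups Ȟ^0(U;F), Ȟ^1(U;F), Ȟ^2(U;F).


Ȟ^0 ≅ Z/2, Ȟ^1 ≅ Z/2, Ȟ^2 ≅ 0

intersection data:
  W12={r} W15={p,v,y} W23={w,b} W34={q} W45={z,c}
C dims 5,5; δ0: rk_F2 4
Ȟ^0 = (5 − 4) − 0 = 1, so Ȟ^0 ≅ Z/2
Ȟ^1 = (5 − 0) − 4 = 1, so Ȟ^1 ≅ Z/2
Ȟ^2 = (0 − 0) − 0 = 0, so Ȟ^2 ≅ 0


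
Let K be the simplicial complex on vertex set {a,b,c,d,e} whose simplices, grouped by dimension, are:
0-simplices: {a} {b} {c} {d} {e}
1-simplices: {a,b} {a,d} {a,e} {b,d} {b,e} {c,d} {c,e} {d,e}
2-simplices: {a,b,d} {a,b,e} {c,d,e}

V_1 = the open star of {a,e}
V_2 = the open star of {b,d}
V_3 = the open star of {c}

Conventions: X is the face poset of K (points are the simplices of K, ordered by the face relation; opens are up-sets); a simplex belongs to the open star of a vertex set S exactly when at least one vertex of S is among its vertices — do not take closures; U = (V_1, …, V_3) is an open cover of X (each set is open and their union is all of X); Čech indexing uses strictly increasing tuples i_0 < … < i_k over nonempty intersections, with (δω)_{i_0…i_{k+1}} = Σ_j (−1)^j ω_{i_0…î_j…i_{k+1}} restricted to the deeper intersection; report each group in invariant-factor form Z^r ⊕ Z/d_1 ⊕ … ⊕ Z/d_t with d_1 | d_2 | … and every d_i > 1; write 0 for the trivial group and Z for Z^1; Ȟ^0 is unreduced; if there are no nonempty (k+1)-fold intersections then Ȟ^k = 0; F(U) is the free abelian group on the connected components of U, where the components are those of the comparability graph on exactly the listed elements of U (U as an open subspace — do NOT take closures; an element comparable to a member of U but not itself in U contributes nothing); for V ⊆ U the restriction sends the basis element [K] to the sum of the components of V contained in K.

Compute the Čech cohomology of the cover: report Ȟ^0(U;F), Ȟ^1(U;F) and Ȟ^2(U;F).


Ȟ^0 ≅ Z,  Ȟ^1 ≅ Z,  Ȟ^2 ≅ 0

cover nerve:
  V1={{a},{e},{a,b},{a,d},{a,e},{b,e},{c,e},{d,e},{a,b,d},{a,b,e},{c,d,e}} V2={{b},{d},{a,b},{a,d},{b,d},{b,e},{c,d},{d,e},{a,b,d},{a,b,e},{c,d,e}} V3={{c},{c,d},{c,e},{c,d,e}}
  V12={{a,b},{a,d},{b,e},{d,e},{a,b,d},{a,b,e},{c,d,e}} V13={{c,e},{c,d,e}} V23={{c,d},{c,d,e}}
  V123={{c,d,e}}
components per intersection:
  V1: {{a},{e},{a,b},{a,d},{a,e},{b,e},{c,e},{d,e},{a,b,d},{a,b,e},{c,d,e}}
  V2: {{b},{d},{a,b},{a,d},{b,d},{b,e},{c,d},{d,e},{a,b,d},{a,b,e},{c,d,e}}
  V3: {{c},{c,d},{c,e},{c,d,e}}
  V12: {{a,b},{a,d},{b,e},{a,b,d},{a,b,e}} {{d,e},{c,d,e}}
  V13: {{c,e},{c,d,e}}
  V23: {{c,d},{c,d,e}}
  V123: {{c,d,e}}
C dims 3,4,1; δ0: rk 2, SNF 1^2; δ1: rk 1, SNF 1^1
Ȟ^0: (3−2)−0=1 ⇒ Z
Ȟ^1: (4−1)−2=1 ⇒ Z
Ȟ^2: (1−0)−1=0 ⇒ 0


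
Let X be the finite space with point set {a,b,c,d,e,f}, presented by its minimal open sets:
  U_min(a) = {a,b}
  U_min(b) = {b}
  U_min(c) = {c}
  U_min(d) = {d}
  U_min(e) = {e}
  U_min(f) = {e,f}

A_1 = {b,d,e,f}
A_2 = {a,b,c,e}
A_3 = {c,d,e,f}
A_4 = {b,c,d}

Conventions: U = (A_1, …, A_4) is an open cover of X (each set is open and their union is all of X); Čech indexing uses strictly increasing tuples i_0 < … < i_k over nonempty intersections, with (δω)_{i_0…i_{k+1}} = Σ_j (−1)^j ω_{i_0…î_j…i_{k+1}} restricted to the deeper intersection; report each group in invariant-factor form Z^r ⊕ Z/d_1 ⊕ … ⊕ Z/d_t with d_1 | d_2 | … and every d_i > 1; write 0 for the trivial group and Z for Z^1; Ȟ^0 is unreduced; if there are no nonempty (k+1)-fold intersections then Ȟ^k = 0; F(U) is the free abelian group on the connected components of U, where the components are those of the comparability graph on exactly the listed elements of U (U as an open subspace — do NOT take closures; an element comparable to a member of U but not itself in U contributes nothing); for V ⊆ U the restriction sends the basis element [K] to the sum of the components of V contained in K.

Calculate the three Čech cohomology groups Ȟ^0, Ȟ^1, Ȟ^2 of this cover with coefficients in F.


Ȟ^0(U;F) ≅ Z^4; Ȟ^1(U;F) ≅ 0; Ȟ^2(U;F) ≅ 0

nonempty overlaps:
  A12={b,e} A13={d,e,f} A14={b,d} A23={c,e} A24={b,c} A34={c,d}
  A123={e} A124={b} A134={d} A234={c}
components per intersection:
  A1: {b} {d} {e,f}
  A2: {a,b} {c} {e}
  A3: {c} {d} {e,f}
  A4: {b} {c} {d}
  A12: {b} {e}
  A13: {d} {e,f}
  A14: {b} {d}
  A23: {c} {e}
  A24: {b} {c}
  A34: {c} {d}
  A123: {e}
  A124: {b}
  A134: {d}
  A234: {c}
C dims 12,12,4; δ0: rk 8, SNF 1^8; δ1: rk 4, SNF 1^4
degree 0: 12−8−0 = 4 → Ȟ^0 ≅ Z^4
degree 1: 12−4−8 = 0 → Ȟ^1 ≅ 0
degree 2: 4−0−4 = 0 → Ȟ^2 ≅ 0


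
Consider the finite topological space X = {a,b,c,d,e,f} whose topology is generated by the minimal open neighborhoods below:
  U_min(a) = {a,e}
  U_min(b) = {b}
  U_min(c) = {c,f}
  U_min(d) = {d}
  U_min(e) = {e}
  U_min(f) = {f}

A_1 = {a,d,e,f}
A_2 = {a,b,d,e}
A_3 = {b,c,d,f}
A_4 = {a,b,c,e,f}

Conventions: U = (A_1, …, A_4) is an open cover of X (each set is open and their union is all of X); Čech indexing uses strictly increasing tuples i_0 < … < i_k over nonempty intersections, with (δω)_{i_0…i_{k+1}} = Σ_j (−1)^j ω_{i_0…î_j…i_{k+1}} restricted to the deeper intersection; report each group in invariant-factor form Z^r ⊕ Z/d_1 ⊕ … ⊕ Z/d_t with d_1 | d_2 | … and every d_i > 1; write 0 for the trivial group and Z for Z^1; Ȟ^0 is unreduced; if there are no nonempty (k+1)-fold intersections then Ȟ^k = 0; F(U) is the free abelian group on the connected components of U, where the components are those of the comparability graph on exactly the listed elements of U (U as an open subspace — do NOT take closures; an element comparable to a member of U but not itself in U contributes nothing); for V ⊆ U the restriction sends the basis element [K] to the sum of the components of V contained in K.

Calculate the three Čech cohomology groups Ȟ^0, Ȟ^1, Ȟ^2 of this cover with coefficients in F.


cover nerve:
  A12={a,d,e} A13={d,f} A14={a,e,f} A23={b,d} A24={a,b,e} A34={b,c,f}
  A123={d} A124={a,e} A134={f} A234={b}
components per intersection:
  A1: {a,e} {d} {f}
  A2: {a,e} {b} {d}
  A3: {b} {c,f} {d}
  A4: {a,e} {b} {c,f}
  A12: {a,e} {d}
  A13: {d} {f}
  A14: {a,e} {f}
  A23: {b} {d}
  A24: {a,e} {b}
  A34: {b} {c,f}
  A123: {d}
  A124: {a,e}
  A134: {f}
  A234: {b}
C dims 12,12,4; δ0: rk 8, SNF 1^8; δ1: rk 4, SNF 1^4
Ȟ^0: (12−8)−0=4 ⇒ Z^4
Ȟ^1: (12−4)−8=0 ⇒ 0
Ȟ^2: (4−0)−4=0 ⇒ 0

Ȟ^0 = Z^4; Ȟ^1 = 0; Ȟ^2 = 0


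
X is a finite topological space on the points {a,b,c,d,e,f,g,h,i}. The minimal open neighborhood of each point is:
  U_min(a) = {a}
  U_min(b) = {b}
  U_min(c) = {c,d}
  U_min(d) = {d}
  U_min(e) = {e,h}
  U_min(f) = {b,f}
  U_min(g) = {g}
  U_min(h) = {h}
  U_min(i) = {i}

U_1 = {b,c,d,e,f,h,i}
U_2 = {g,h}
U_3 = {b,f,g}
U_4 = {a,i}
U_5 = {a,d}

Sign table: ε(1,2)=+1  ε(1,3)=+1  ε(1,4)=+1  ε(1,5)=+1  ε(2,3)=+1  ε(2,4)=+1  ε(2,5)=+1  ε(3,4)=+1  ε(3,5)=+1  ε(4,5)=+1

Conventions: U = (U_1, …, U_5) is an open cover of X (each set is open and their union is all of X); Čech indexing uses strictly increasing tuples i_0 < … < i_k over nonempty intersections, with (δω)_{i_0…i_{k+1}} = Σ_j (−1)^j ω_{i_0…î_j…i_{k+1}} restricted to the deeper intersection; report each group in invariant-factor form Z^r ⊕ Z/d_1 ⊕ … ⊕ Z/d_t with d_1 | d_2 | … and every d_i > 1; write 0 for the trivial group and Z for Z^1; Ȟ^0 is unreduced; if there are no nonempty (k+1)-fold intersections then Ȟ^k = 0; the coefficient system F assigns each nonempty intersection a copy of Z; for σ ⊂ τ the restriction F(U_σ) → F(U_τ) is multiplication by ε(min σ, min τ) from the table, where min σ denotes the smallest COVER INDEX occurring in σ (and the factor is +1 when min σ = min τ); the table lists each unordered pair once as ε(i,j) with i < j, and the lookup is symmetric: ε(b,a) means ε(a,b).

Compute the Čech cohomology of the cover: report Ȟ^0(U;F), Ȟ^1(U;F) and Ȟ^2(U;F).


Ȟ^0 = Z; Ȟ^1 = Z^2; Ȟ^2 = 0

nerve of the cover:
  U12={h} U13={b,f} U14={i} U15={d} U23={g} U45={a}
C dims 5,6; δ0: rk 4, SNF 1^4
Ȟ^0 = (5 − 4) − 0 = 1, so Ȟ^0 ≅ Z
Ȟ^1 = (6 − 0) − 4 = 2, so Ȟ^1 ≅ Z^2
Ȟ^2 = (0 − 0) − 0 = 0, so Ȟ^2 ≅ 0


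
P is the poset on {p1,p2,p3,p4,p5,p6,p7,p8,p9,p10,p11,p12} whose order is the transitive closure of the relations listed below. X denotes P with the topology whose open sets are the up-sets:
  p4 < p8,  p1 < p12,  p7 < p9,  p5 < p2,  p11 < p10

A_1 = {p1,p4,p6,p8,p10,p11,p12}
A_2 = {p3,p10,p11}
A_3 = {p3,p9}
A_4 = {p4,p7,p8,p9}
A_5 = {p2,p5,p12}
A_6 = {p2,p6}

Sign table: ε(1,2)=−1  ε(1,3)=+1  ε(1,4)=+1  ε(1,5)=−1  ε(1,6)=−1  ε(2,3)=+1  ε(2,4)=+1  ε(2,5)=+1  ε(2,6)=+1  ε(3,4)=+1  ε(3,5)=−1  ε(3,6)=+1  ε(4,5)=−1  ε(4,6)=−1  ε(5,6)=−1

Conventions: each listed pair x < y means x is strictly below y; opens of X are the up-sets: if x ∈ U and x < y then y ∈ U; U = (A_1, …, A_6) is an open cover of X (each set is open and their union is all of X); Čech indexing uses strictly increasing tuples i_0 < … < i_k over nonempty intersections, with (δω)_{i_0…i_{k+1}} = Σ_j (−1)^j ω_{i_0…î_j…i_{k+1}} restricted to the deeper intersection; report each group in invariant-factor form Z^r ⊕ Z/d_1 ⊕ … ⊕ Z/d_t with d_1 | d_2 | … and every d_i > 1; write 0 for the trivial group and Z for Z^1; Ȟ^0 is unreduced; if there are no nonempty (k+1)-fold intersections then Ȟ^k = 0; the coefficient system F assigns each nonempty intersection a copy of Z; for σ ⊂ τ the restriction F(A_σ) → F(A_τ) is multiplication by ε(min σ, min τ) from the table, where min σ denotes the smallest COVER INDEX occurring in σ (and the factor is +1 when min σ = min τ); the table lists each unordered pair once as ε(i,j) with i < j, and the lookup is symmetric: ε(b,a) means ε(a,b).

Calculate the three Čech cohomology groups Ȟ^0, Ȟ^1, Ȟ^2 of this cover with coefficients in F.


nerve of the cover:
  A12={p10,p11} A14={p4,p8} A15={p12} A16={p6} A23={p3} A34={p9} A56={p2}
C dims 6,7; δ0: rk 6, SNF 1^5·2
Ȟ^0 = (6 − 6) − 0 = 0, so Ȟ^0 ≅ 0
Ȟ^1 = (7 − 0) − 6 = 1 plus torsion [2], so Ȟ^1 ≅ Z ⊕ Z/2
Ȟ^2 = (0 − 0) − 0 = 0, so Ȟ^2 ≅ 0

Ȟ^0(U;F) ≅ 0, Ȟ^1(U;F) ≅ Z ⊕ Z/2 and Ȟ^2(U;F) ≅ 0


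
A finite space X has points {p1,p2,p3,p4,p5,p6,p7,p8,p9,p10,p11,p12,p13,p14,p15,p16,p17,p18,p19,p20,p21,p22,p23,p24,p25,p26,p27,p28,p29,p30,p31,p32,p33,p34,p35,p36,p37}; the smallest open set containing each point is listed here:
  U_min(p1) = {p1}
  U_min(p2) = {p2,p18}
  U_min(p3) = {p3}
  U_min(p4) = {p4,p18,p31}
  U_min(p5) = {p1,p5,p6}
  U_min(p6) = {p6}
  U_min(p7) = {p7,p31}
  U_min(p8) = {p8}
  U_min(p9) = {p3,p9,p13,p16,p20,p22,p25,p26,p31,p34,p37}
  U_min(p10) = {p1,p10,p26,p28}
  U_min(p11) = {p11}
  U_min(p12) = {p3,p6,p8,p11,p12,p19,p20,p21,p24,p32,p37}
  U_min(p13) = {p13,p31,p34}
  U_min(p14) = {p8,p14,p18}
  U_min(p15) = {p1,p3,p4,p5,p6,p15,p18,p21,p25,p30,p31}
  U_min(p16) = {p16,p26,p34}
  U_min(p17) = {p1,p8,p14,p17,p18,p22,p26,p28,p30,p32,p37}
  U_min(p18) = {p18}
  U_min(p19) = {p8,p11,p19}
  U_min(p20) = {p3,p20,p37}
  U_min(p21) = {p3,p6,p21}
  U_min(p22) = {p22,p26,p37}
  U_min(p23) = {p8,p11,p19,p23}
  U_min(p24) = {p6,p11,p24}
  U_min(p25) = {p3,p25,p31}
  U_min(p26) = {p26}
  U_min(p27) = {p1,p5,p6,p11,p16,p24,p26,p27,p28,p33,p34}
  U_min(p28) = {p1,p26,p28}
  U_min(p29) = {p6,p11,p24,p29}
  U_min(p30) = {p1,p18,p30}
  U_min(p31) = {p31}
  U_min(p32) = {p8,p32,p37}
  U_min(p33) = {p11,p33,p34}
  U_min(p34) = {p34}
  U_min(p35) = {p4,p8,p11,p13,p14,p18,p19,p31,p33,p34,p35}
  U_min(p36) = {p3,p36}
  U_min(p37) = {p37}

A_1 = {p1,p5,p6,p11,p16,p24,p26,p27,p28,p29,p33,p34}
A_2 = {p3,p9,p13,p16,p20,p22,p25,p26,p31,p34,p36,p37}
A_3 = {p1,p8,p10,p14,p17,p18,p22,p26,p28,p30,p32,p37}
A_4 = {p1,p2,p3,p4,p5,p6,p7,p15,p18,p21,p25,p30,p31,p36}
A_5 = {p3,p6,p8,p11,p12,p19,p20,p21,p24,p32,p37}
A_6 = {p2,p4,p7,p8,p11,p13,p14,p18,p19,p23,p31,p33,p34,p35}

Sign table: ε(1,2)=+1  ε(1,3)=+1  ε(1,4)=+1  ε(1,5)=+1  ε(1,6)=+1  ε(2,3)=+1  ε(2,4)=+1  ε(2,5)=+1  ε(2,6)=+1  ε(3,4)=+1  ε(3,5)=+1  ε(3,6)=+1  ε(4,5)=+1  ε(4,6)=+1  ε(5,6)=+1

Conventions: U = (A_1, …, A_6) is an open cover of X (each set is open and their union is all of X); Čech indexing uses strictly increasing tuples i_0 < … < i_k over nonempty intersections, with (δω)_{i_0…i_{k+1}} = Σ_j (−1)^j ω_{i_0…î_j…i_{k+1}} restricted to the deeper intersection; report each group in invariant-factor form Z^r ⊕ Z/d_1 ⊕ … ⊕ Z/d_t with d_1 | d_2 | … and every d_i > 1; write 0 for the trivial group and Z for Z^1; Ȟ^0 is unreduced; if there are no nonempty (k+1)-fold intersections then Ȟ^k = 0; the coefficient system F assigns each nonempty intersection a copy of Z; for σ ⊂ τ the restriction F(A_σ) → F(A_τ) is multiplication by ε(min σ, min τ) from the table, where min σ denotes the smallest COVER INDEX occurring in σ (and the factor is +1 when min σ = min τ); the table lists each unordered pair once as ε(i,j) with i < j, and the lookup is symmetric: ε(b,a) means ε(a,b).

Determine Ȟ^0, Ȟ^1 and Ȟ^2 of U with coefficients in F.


Ȟ^0(U;F) ≅ Z, Ȟ^1(U;F) ≅ 0 and Ȟ^2(U;F) ≅ Z/2

nerve of the cover:
  A12={p16,p26,p34} A13={p1,p26,p28} A14={p1,p5,p6} A15={p6,p11,p24} A16={p11,p33,p34} A23={p22,p26,p37} A24={p3,p25,p31,p36} A25={p3,p20,p37} A26={p13,p31,p34} A34={p1,p18,p30} A35={p8,p32,p37} A36={p8,p14,p18} A45={p3,p6,p21} A46={p2,p4,p7,p18,p31} A56={p8,p11,p19}
  A123={p26} A126={p34} A134={p1} A145={p6} A156={p11} A235={p37} A245={p3} A246={p31} A346={p18} A356={p8}
C dims 6,15,10; δ0: rk 5, SNF 1^5; δ1: rk 10, SNF 1^9·2
Ȟ^0 = (6 − 5) − 0 = 1, so Ȟ^0 ≅ Z
Ȟ^1 = (15 − 10) − 5 = 0, so Ȟ^1 ≅ 0
Ȟ^2 = (10 − 0) − 10 = 0 plus torsion [2], so Ȟ^2 ≅ Z/2


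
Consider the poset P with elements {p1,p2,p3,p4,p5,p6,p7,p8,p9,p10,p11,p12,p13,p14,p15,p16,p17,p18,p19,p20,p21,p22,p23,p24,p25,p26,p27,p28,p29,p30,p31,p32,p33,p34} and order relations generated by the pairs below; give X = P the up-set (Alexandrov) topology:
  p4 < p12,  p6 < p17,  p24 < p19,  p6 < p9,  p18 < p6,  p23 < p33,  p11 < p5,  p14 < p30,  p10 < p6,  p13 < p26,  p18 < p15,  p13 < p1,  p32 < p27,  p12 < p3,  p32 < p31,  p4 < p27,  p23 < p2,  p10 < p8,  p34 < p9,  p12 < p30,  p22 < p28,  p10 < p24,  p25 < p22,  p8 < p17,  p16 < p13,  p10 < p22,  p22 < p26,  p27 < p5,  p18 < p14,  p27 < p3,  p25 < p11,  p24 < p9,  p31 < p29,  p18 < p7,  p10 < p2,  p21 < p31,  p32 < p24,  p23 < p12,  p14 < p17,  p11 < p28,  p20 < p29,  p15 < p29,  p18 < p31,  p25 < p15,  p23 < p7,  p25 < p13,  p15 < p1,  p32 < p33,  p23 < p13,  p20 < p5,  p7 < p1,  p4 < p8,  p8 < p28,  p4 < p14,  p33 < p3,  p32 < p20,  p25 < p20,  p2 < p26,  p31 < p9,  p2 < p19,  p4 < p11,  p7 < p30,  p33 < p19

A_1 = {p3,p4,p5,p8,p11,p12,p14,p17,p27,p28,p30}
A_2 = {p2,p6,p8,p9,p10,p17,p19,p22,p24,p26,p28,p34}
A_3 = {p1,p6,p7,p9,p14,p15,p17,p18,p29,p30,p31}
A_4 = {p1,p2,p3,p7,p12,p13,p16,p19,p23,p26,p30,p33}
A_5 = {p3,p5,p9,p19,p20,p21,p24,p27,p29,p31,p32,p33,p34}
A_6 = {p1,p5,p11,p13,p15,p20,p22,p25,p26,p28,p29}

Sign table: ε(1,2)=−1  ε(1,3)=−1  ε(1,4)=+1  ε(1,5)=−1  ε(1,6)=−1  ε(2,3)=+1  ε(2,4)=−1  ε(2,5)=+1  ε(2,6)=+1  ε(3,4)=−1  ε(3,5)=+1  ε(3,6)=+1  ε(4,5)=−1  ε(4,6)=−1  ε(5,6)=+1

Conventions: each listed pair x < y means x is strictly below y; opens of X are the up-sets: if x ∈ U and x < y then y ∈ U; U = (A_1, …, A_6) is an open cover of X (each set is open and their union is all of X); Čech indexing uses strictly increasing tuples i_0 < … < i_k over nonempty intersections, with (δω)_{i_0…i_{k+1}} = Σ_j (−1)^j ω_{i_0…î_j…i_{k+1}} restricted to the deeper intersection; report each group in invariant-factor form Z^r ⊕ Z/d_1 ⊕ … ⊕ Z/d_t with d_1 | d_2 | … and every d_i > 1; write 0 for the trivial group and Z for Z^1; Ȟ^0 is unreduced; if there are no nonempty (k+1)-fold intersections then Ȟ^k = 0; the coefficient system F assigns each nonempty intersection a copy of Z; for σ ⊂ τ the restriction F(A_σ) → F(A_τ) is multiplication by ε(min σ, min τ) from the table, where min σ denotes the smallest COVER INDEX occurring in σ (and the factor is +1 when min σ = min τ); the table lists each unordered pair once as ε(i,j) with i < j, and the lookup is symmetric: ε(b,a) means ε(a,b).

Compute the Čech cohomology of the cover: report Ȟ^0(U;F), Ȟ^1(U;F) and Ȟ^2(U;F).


Ȟ^0 ≅ Z, Ȟ^1 ≅ 0, Ȟ^2 ≅ Z/2

nonempty intersections:
  A12={p8,p17,p28} A13={p14,p17,p30} A14={p3,p12,p30} A15={p3,p5,p27} A16={p5,p11,p28} A23={p6,p9,p17} A24={p2,p19,p26} A25={p9,p19,p24,p34} A26={p22,p26,p28} A34={p1,p7,p30} A35={p9,p29,p31} A36={p1,p15,p29} A45={p3,p19,p33} A46={p1,p13,p26} A56={p5,p20,p29}
  A123={p17} A126={p28} A134={p30} A145={p3} A156={p5} A235={p9} A245={p19} A246={p26} A346={p1} A356={p29}
C dims 6,15,10; δ0: rk 5, SNF 1^5; δ1: rk 10, SNF 1^9·2
Ȟ^0: (6−5)−0=1 ⇒ Z
Ȟ^1: (15−10)−5=0 ⇒ 0
Ȟ^2: (10−0)−10=0 plus torsion [2] ⇒ Z/2


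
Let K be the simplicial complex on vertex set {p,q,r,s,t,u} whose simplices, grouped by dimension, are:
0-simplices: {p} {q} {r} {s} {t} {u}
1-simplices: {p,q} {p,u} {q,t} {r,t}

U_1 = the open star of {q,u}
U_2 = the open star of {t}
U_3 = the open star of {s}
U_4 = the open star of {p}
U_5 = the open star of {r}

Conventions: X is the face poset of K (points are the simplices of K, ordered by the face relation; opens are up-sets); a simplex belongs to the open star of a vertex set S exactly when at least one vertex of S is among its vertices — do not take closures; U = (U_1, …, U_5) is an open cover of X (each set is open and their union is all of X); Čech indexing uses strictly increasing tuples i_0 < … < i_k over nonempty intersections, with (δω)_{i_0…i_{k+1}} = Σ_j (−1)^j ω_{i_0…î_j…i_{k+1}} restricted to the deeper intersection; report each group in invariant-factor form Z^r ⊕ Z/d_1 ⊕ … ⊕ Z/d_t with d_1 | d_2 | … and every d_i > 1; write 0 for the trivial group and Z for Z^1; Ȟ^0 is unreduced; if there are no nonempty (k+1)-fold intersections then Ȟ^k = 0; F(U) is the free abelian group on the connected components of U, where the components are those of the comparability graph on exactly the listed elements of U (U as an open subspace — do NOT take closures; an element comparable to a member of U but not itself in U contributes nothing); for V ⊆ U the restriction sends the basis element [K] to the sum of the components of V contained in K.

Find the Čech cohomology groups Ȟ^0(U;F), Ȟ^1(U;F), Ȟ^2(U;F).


Ȟ^0 ≅ Z^2; Ȟ^1 ≅ 0; Ȟ^2 ≅ 0

nerve of the cover:
  U1={{q},{u},{p,q},{p,u},{q,t}} U2={{t},{q,t},{r,t}} U3={{s}} U4={{p},{p,q},{p,u}} U5={{r},{r,t}}
  U12={{q,t}} U14={{p,q},{p,u}} U25={{r,t}}
components per intersection:
  U1: {{q},{p,q},{q,t}} {{u},{p,u}}
  U2: {{t},{q,t},{r,t}}
  U3: {{s}}
  U4: {{p},{p,q},{p,u}}
  U5: {{r},{r,t}}
  U12: {{q,t}}
  U14: {{p,q}} {{p,u}}
  U25: {{r,t}}
C dims 6,4; δ0: rk 4, SNF 1^4
Ȟ^0 = (6 − 4) − 0 = 2, so Ȟ^0 ≅ Z^2
Ȟ^1 = (4 − 0) − 4 = 0, so Ȟ^1 ≅ 0
Ȟ^2 = (0 − 0) − 0 = 0, so Ȟ^2 ≅ 0


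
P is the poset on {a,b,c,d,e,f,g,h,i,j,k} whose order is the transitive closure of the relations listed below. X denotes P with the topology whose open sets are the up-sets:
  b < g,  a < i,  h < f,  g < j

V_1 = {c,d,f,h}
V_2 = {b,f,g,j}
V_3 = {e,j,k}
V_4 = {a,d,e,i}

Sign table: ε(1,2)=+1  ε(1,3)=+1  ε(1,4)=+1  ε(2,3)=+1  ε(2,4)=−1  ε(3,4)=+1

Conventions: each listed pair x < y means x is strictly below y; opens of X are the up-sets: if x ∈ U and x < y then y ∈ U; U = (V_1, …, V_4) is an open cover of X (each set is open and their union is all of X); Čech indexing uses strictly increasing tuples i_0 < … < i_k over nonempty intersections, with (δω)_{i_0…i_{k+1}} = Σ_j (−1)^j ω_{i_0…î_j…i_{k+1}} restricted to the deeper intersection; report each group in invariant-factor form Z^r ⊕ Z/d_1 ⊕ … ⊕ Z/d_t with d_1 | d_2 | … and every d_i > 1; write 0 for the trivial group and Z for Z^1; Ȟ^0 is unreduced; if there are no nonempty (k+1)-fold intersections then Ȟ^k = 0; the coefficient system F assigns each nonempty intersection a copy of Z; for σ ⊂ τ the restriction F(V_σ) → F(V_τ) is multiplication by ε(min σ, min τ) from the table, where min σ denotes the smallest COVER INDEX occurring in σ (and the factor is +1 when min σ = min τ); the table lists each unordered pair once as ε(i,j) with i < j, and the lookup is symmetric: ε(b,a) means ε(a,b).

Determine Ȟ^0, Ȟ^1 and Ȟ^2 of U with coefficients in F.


intersection data:
  V12={f} V14={d} V23={j} V34={e}
C dims 4,4; δ0: rk 3, SNF 1^3
Ȟ^0 = (4 − 3) − 0 = 1, so Ȟ^0 ≅ Z
Ȟ^1 = (4 − 0) − 3 = 1, so Ȟ^1 ≅ Z
Ȟ^2 = (0 − 0) − 0 = 0, so Ȟ^2 ≅ 0

Ȟ^0 = Z, Ȟ^1 = Z, Ȟ^2 = 0


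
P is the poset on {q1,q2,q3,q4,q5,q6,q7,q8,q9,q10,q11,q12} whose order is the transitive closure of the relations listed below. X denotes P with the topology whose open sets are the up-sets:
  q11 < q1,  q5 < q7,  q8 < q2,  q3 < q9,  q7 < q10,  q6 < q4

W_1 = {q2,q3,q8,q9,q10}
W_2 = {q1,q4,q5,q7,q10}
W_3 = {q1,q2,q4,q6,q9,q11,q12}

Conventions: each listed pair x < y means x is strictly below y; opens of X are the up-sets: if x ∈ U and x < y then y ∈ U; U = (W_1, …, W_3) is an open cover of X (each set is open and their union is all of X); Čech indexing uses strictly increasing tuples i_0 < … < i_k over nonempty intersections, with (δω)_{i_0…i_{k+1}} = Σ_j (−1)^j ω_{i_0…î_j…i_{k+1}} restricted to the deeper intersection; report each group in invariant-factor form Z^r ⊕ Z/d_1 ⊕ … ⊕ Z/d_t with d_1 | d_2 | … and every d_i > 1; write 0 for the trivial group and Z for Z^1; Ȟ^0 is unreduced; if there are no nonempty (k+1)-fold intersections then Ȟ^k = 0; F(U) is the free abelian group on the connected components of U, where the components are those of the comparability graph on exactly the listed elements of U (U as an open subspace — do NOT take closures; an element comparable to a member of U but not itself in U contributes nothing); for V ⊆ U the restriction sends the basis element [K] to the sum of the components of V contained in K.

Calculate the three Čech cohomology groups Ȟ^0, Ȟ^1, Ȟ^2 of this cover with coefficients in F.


Ȟ^0(U;F) ≅ Z^6,  Ȟ^1(U;F) ≅ 0,  Ȟ^2(U;F) ≅ 0

nerve simplices:
  W12={q10} W13={q2,q9} W23={q1,q4}
components per intersection:
  W1: {q2,q8} {q3,q9} {q10}
  W2: {q1} {q4} {q5,q7,q10}
  W3: {q1,q11} {q2} {q4,q6} {q9} {q12}
  W12: {q10}
  W13: {q2} {q9}
  W23: {q1} {q4}
C dims 11,5; δ0: rk 5, SNF 1^5
degree 0: 11−5−0 = 6 → Ȟ^0 ≅ Z^6
degree 1: 5−0−5 = 0 → Ȟ^1 ≅ 0
degree 2: 0−0−0 = 0 → Ȟ^2 ≅ 0


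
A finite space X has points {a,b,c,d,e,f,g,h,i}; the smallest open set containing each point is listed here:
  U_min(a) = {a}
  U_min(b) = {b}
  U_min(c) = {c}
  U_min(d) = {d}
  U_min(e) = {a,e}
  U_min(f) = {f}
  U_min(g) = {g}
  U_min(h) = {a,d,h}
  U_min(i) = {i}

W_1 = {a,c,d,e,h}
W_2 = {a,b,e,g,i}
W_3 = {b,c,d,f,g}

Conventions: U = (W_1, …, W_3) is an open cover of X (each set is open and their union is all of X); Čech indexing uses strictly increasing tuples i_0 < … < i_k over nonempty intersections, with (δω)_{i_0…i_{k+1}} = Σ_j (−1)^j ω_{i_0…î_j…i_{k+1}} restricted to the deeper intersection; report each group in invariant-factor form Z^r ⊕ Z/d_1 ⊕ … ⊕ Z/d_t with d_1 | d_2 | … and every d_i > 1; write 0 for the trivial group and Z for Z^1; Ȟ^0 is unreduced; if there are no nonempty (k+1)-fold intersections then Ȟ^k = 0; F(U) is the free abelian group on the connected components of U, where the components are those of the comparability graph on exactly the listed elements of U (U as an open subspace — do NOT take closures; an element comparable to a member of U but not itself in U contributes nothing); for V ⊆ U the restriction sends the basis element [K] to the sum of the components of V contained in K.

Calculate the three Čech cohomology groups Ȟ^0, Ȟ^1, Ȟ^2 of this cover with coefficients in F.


Ȟ^0 ≅ Z^6,  Ȟ^1 ≅ 0,  Ȟ^2 ≅ 0

nerve of the cover:
  W12={a,e} W13={c,d} W23={b,g}
components per intersection:
  W1: {a,d,e,h} {c}
  W2: {a,e} {b} {g} {i}
  W3: {b} {c} {d} {f} {g}
  W12: {a,e}
  W13: {c} {d}
  W23: {b} {g}
C dims 11,5; δ0: rk 5, SNF 1^5
Ȟ^0 = (11 − 5) − 0 = 6, so Ȟ^0 ≅ Z^6
Ȟ^1 = (5 − 0) − 5 = 0, so Ȟ^1 ≅ 0
Ȟ^2 = (0 − 0) − 0 = 0, so Ȟ^2 ≅ 0


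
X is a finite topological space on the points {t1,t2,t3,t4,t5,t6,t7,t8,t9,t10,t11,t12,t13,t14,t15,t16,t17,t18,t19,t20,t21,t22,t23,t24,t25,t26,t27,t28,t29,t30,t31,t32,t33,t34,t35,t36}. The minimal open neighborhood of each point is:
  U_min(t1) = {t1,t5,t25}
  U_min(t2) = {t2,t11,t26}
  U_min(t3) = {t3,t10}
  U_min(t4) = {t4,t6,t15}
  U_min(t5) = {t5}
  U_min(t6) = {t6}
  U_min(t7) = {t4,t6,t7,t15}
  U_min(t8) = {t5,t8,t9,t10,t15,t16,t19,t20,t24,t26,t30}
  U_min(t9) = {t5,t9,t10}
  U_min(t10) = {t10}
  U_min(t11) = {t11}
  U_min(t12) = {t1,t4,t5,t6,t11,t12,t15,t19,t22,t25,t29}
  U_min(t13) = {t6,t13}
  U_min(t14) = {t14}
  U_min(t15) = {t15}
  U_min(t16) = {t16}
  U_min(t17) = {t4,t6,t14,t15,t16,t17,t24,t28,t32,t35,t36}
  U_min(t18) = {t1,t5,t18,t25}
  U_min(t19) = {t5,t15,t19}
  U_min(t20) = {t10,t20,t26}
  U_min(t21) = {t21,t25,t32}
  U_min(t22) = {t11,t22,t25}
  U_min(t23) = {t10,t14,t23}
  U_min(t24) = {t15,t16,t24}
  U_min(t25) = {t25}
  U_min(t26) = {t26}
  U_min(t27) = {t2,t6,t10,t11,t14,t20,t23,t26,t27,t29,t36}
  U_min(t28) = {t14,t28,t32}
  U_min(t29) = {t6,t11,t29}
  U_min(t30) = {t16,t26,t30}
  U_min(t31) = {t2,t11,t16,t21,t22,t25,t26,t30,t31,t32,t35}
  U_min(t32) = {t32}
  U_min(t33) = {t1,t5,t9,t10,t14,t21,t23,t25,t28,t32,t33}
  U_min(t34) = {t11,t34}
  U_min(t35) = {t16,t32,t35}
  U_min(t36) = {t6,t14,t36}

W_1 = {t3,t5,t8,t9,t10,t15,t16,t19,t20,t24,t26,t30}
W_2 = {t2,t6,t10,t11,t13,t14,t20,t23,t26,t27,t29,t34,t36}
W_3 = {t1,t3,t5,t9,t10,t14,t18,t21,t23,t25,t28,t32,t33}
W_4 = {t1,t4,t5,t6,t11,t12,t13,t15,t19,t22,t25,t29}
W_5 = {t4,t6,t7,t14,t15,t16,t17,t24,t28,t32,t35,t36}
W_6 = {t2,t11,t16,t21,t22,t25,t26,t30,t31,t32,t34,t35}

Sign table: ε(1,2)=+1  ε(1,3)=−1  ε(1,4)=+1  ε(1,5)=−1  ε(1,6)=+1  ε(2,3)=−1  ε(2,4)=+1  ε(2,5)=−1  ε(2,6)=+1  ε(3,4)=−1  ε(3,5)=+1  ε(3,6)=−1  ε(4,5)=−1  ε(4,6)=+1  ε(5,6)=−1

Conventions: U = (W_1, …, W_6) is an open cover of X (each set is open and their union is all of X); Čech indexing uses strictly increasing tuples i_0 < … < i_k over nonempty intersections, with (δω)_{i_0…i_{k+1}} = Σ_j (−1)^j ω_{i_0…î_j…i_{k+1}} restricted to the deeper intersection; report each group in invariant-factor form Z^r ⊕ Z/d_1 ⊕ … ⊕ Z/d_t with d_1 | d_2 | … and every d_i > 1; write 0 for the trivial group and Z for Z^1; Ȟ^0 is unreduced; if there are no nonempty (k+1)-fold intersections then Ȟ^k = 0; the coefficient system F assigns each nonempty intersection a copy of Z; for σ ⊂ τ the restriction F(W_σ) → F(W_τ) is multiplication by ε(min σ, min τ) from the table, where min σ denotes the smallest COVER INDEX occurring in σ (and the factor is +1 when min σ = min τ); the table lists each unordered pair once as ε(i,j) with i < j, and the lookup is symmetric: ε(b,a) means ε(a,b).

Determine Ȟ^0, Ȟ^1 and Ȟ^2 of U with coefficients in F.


Ȟ^0 ≅ Z, Ȟ^1 ≅ 0, Ȟ^2 ≅ Z/2

nerve of the cover:
  W12={t10,t20,t26} W13={t3,t5,t9,t10} W14={t5,t15,t19} W15={t15,t16,t24} W16={t16,t26,t30} W23={t10,t14,t23} W24={t6,t11,t13,t29} W25={t6,t14,t36} W26={t2,t11,t26,t34} W34={t1,t5,t25} W35={t14,t28,t32} W36={t21,t25,t32} W45={t4,t6,t15} W46={t11,t22,t25} W56={t16,t32,t35}
  W123={t10} W126={t26} W134={t5} W145={t15} W156={t16} W235={t14} W245={t6} W246={t11} W346={t25} W356={t32}
C dims 6,15,10; δ0: rk 5, SNF 1^5; δ1: rk 10, SNF 1^9·2
Ȟ^0 = (6 − 5) − 0 = 1, so Ȟ^0 ≅ Z
Ȟ^1 = (15 − 10) − 5 = 0, so Ȟ^1 ≅ 0
Ȟ^2 = (10 − 0) − 10 = 0 plus torsion [2], so Ȟ^2 ≅ Z/2


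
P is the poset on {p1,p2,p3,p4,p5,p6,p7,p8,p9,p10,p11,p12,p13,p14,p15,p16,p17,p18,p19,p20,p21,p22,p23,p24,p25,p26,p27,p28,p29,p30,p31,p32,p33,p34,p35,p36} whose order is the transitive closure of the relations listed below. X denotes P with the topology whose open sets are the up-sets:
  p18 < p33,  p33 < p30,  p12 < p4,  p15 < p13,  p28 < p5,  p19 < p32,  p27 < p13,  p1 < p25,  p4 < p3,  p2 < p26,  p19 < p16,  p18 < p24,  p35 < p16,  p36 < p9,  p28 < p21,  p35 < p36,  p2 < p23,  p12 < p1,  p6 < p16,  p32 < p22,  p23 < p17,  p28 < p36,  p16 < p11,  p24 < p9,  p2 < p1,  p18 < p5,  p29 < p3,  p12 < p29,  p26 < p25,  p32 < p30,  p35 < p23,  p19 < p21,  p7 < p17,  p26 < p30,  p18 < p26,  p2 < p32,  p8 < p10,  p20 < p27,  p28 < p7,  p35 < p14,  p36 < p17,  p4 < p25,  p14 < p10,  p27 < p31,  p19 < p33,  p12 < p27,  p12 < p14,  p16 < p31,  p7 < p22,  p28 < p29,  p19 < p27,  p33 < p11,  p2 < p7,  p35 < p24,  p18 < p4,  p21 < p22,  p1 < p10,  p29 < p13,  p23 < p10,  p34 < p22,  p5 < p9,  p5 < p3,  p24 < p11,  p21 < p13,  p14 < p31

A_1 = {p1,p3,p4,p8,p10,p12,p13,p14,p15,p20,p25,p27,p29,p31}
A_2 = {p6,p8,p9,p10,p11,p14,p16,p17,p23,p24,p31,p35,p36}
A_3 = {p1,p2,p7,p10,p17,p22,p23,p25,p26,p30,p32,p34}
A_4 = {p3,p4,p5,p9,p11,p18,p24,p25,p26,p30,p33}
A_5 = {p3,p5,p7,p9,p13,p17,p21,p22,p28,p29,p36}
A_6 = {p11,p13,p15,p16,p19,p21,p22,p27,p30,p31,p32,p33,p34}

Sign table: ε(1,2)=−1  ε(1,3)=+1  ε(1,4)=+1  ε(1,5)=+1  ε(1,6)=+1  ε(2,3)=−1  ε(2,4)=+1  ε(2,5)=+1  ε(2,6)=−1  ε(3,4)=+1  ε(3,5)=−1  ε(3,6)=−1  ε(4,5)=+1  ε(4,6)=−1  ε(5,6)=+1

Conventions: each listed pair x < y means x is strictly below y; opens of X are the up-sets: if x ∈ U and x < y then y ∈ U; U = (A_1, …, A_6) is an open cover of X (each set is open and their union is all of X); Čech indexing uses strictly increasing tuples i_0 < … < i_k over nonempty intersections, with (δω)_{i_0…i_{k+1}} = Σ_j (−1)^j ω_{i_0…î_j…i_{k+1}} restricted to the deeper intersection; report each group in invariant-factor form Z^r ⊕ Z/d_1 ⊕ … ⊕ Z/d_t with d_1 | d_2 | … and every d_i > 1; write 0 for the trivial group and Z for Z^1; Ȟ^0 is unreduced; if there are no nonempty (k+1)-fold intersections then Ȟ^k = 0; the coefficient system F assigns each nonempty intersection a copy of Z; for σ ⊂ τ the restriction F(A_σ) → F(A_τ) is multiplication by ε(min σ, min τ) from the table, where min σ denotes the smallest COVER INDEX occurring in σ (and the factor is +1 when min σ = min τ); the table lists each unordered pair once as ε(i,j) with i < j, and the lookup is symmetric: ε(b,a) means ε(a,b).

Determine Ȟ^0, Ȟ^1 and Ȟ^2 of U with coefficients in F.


Ȟ^0 = 0, Ȟ^1 = Z/2 and Ȟ^2 = Z

nerve simplices:
  A12={p8,p10,p14,p31} A13={p1,p10,p25} A14={p3,p4,p25} A15={p3,p13,p29} A16={p13,p15,p27,p31} A23={p10,p17,p23} A24={p9,p11,p24} A25={p9,p17,p36} A26={p11,p16,p31} A34={p25,p26,p30} A35={p7,p17,p22} A36={p22,p30,p32,p34} A45={p3,p5,p9} A46={p11,p30,p33} A56={p13,p21,p22}
  A123={p10} A126={p31} A134={p25} A145={p3} A156={p13} A235={p17} A245={p9} A246={p11} A346={p30} A356={p22}
C dims 6,15,10; δ0: rk 6, SNF 1^5·2; δ1: rk 9, SNF 1^9
degree 0: 6−6−0 = 0 → Ȟ^0 ≅ 0
degree 1: 15−9−6 = 0 plus torsion [2] → Ȟ^1 ≅ Z/2
degree 2: 10−0−9 = 1 → Ȟ^2 ≅ Z
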